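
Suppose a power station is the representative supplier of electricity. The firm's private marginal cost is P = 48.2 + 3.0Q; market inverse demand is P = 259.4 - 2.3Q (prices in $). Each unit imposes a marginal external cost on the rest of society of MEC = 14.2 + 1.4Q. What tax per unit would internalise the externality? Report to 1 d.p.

Social marginal cost = private MC + MEC = 62.4 + 4.4Q.
Set SMC = demand: 62.4 + 4.4Q = 259.4 - 2.3Q → Q* = 29.4030.
The Pigouvian tax equals MEC at Q*: 14.2 + 1.4×29.4030 = 55.3642.

tax = $55.4 per unit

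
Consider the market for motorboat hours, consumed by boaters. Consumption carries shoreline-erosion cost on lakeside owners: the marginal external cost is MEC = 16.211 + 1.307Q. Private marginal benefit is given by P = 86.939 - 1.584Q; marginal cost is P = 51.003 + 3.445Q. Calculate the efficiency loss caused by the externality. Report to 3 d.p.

DWL = 51.517

Market equilibrium (private): 51.003 + 3.445Q = 86.939 - 1.584Q → Q_m = 7.1458.
Social marginal benefit = demand − MEC = 70.728 - 2.891Q.
Set SMB = MC: 70.728 - 2.891Q = 51.003 + 3.445Q → Q* = 3.1132.
The loss is the area between SMB and MC from Q* to Q_m; with linear curves that's a triangle of height MEC(Q_m).
DWL = ½ × 4.0326 × 25.5505 = 51.5175.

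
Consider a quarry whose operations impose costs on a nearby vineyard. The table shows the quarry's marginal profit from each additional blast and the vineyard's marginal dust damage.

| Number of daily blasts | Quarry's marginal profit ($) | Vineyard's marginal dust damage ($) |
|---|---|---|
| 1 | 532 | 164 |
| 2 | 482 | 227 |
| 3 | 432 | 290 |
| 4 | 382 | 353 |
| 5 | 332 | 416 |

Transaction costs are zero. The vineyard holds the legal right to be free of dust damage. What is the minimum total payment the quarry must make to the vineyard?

$1034

Efficient level: marginal profit ≥ marginal dust damage through level 4, so k* = 4.
With the vineyard holding the right, the quarry must at least compensate total damage at k*: 164 + 227 + 290 + 353 = 1034.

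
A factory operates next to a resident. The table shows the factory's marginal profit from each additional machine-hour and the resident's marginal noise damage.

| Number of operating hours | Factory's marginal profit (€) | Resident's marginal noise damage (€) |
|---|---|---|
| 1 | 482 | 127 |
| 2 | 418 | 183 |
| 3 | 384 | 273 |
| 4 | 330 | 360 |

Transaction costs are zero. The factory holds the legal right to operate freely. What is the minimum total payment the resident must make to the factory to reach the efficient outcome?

Left alone the factory would choose level 4 (marginal profit stays positive).
Efficient level: k* = 3 (marginal profit ≥ marginal noise damage through 3).
The resident must at least cover the factory's forgone profit from cutting 4→3: 330 = 330.

€330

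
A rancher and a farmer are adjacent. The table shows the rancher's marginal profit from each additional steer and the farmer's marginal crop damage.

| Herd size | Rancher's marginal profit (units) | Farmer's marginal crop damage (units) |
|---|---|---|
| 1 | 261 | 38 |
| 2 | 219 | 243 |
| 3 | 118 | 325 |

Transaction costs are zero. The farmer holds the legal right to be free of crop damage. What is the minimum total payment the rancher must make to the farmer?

38

Efficient level: marginal profit ≥ marginal crop damage through level 1, so k* = 1.
With the farmer holding the right, the rancher must at least compensate total damage at k*: 38 = 38.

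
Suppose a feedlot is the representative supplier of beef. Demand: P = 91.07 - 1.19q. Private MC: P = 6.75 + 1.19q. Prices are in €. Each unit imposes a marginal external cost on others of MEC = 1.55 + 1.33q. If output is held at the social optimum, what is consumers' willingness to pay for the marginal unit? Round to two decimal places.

P = €64.52

Social marginal cost = private MC + MEC = 8.30 + 2.52q.
Set SMC = demand: 8.30 + 2.52q = 91.07 - 1.19q → q* = 22.3100.
Consumer price on the demand curve at q*: 91.07 − 1.19×22.3100 = 64.5211.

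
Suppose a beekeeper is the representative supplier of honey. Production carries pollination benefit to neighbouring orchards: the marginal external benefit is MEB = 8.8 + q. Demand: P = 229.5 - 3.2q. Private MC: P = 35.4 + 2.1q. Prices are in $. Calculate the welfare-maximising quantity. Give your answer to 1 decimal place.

Social marginal cost = private MC − MEB = 26.6 + 1.1q.
Set SMC = demand: 26.6 + 1.1q = 229.5 - 3.2q → q* = 47.1860.

q* = 47.2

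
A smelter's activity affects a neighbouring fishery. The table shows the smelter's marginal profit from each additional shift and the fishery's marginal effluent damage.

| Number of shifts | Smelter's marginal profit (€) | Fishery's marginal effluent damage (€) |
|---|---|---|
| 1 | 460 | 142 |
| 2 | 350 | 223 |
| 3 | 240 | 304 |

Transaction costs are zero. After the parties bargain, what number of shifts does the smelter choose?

2

Bargaining reaches the level where marginal profit last exceeds marginal effluent damage.
That holds through level 2 (350 ≥ 223) but not at 3 (240 < 304).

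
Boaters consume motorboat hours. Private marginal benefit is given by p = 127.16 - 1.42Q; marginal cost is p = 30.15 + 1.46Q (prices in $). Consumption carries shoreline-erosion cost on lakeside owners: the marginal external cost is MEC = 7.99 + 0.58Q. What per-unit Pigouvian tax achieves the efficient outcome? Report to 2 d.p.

tax = $22.91 per unit

Social marginal benefit = demand − MEC = 119.17 - 2.00Q.
Set SMB = MC: 119.17 - 2.00Q = 30.15 + 1.46Q → Q* = 25.7283.
The Pigouvian tax equals MEC at Q*: 7.99 + 0.58×25.7283 = 22.9124.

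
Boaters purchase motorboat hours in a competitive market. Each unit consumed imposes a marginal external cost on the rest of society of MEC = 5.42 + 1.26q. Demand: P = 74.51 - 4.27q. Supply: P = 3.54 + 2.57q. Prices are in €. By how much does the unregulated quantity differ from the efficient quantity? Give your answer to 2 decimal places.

Market equilibrium (private): 3.54 + 2.57q = 74.51 - 4.27q → q_m = 10.3757.
Social marginal benefit = demand − MEC = 69.09 - 5.53q.
Set SMB = MC: 69.09 - 5.53q = 3.54 + 2.57q → q* = 8.0926.
Gap = |10.3757 − 8.0926| = 2.2831.

2.28 units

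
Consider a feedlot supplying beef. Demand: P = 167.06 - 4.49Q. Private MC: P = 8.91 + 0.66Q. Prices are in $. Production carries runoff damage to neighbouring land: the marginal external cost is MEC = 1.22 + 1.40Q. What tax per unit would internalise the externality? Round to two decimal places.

Social marginal cost = private MC + MEC = 10.13 + 2.06Q.
Set SMC = demand: 10.13 + 2.06Q = 167.06 - 4.49Q → Q* = 23.9588.
The Pigouvian tax equals MEC at Q*: 1.22 + 1.40×23.9588 = 34.7623.

tax = $34.76 per unit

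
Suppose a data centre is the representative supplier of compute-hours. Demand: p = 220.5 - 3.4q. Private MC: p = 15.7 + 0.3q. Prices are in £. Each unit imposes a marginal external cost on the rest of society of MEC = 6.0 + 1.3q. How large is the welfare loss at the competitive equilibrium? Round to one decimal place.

Market equilibrium (private): 15.7 + 0.3q = 220.5 - 3.4q → q_m = 55.3514.
Social marginal cost = private MC + MEC = 21.7 + 1.6q.
Set SMC = demand: 21.7 + 1.6q = 220.5 - 3.4q → q* = 39.7600.
The welfare-loss triangle has base |q_m − q*| and height MEC(q_m) (the vertical gap between SMC and demand is zero at q* and MEC at q_m).
DWL = ½ × 15.5914 × 77.9568 = 607.7278.

DWL = £607.7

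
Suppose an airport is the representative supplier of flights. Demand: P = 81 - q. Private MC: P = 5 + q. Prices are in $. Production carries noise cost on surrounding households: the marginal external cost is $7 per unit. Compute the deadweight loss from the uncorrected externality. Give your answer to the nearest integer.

DWL = $12

Market equilibrium (private): 5 + q = 81 - q → q_m = 38.0000.
Social marginal cost = private MC + MEC = 12 + q.
Set SMC = demand: 12 + q = 81 - q → q* = 34.5000.
Height of the DWL triangle at q_m is SMC(q_m) − demand(q_m) = MEC(q_m) = 7.0000.
DWL = ½ × 3.5000 × 7.0000 = 12.2500.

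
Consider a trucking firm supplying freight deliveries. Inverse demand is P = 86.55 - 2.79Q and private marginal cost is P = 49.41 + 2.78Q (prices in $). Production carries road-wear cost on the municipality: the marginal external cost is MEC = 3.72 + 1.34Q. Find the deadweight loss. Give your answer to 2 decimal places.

DWL = $11.59

Market equilibrium (private): 49.41 + 2.78Q = 86.55 - 2.79Q → Q_m = 6.6679.
Social marginal cost = private MC + MEC = 53.13 + 4.12Q.
Set SMC = demand: 53.13 + 4.12Q = 86.55 - 2.79Q → Q* = 4.8365.
Between Q* and Q_m the wedge SMC − demand runs linearly from 0 to MEC(Q_m), so the loss is a triangle.
DWL = ½ × 1.8314 × 12.6549 = 11.5881.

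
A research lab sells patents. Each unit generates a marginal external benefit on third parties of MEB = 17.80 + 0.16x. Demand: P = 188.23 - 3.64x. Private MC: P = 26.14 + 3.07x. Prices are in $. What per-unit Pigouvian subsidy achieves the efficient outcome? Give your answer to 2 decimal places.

Social marginal cost = private MC − MEB = 8.34 + 2.91x.
Set SMC = demand: 8.34 + 2.91x = 188.23 - 3.64x → x* = 27.4641.
The Pigouvian subsidy equals MEB at x*: 17.80 + 0.16×27.4641 = 22.1943.

subsidy = $22.19 per unit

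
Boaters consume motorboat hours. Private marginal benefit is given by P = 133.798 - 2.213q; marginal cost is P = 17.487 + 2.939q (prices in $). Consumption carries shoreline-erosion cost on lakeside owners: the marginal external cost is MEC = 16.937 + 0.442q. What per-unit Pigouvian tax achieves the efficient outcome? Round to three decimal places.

tax = $24.789 per unit

Social marginal benefit = demand − MEC = 116.861 - 2.655q.
Set SMB = MC: 116.861 - 2.655q = 17.487 + 2.939q → q* = 17.7644.
The Pigouvian tax equals MEC at q*: 16.937 + 0.442×17.7644 = 24.7889.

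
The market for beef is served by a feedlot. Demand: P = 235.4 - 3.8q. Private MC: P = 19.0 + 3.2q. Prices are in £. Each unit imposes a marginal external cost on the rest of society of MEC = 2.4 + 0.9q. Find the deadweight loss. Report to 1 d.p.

Market equilibrium (private): 19.0 + 3.2q = 235.4 - 3.8q → q_m = 30.9143.
Social marginal cost = private MC + MEC = 21.4 + 4.1q.
Set SMC = demand: 21.4 + 4.1q = 235.4 - 3.8q → q* = 27.0886.
The loss is the area between SMC and demand from q* to q_m; with linear curves that's a triangle of height MEC(q_m).
DWL = ½ × 3.8257 × 30.2229 = 57.8119.

DWL = £57.8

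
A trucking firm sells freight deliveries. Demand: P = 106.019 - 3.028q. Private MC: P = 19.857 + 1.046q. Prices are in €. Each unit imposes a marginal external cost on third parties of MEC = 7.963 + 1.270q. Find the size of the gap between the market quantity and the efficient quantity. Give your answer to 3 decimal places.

Market equilibrium (private): 19.857 + 1.046q = 106.019 - 3.028q → q_m = 21.1492.
Social marginal cost = private MC + MEC = 27.820 + 2.316q.
Set SMC = demand: 27.820 + 2.316q = 106.019 - 3.028q → q* = 14.6330.
Gap = |21.1492 − 14.6330| = 6.5162.

6.516 units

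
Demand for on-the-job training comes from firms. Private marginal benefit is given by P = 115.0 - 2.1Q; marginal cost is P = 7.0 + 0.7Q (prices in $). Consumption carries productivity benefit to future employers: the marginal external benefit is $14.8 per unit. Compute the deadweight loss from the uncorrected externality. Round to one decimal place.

DWL = $39.1

Market equilibrium (private): 7.0 + 0.7Q = 115.0 - 2.1Q → Q_m = 38.5714.
Social marginal benefit = demand + MEB = 129.8 - 2.1Q.
Set SMB = MC: 129.8 - 2.1Q = 7.0 + 0.7Q → Q* = 43.8571.
Between Q* and Q_m the wedge SMB − MC runs linearly from 0 to MEB(Q_m), so the loss is a triangle.
DWL = ½ × 5.2857 × 14.8000 = 39.1142.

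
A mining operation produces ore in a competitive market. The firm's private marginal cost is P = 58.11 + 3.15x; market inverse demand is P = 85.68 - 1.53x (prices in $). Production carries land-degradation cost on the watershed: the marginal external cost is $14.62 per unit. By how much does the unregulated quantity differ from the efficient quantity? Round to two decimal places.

3.12 units

Market equilibrium (private): 58.11 + 3.15x = 85.68 - 1.53x → x_m = 5.8910.
Social marginal cost = private MC + MEC = 72.73 + 3.15x.
Set SMC = demand: 72.73 + 3.15x = 85.68 - 1.53x → x* = 2.7671.
Gap = |5.8910 − 2.7671| = 3.1239.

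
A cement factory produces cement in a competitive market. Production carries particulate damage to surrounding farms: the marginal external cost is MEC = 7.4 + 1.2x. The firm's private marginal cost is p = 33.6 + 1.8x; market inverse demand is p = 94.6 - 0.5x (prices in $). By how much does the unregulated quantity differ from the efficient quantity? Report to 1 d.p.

Market equilibrium (private): 33.6 + 1.8x = 94.6 - 0.5x → x_m = 26.5217.
Social marginal cost = private MC + MEC = 41.0 + 3.0x.
Set SMC = demand: 41.0 + 3.0x = 94.6 - 0.5x → x* = 15.3143.
Gap = |26.5217 − 15.3143| = 11.2074.

11.2 units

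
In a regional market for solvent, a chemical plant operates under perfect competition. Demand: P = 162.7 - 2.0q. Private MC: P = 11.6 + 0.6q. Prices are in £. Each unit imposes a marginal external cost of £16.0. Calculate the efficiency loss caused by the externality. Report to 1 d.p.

DWL = £49.2

Market equilibrium (private): 11.6 + 0.6q = 162.7 - 2.0q → q_m = 58.1154.
Social marginal cost = private MC + MEC = 27.6 + 0.6q.
Set SMC = demand: 27.6 + 0.6q = 162.7 - 2.0q → q* = 51.9615.
Between q* and q_m the wedge SMC − demand runs linearly from 0 to MEC(q_m), so the loss is a triangle.
DWL = ½ × 6.1539 × 16.0000 = 49.2312.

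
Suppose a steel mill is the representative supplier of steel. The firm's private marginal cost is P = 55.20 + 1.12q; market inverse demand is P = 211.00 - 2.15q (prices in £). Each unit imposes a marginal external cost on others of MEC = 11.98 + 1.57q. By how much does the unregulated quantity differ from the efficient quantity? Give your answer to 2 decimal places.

Market equilibrium (private): 55.20 + 1.12q = 211.00 - 2.15q → q_m = 47.6453.
Social marginal cost = private MC + MEC = 67.18 + 2.69q.
Set SMC = demand: 67.18 + 2.69q = 211.00 - 2.15q → q* = 29.7149.
Gap = |47.6453 − 29.7149| = 17.9304.

17.93 units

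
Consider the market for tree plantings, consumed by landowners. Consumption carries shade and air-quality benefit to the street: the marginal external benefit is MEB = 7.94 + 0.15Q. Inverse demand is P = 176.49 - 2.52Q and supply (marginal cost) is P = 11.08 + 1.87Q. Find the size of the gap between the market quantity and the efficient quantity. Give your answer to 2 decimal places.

Market equilibrium (private): 11.08 + 1.87Q = 176.49 - 2.52Q → Q_m = 37.6788.
Social marginal benefit = demand + MEB = 184.43 - 2.37Q.
Set SMB = MC: 184.43 - 2.37Q = 11.08 + 1.87Q → Q* = 40.8844.
Gap = |37.6788 − 40.8844| = 3.2056.

3.21 units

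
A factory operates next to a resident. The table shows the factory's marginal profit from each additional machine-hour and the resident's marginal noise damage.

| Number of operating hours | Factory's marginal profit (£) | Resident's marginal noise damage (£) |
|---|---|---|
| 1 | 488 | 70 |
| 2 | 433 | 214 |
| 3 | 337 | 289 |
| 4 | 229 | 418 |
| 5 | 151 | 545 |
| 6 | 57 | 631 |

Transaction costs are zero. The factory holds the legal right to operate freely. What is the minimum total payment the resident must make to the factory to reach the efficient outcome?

£437

Left alone the factory would choose level 6 (marginal profit stays positive).
Efficient level: k* = 3 (marginal profit ≥ marginal noise damage through 3).
The resident must at least cover the factory's forgone profit from cutting 6→3: 229 + 151 + 57 = 437.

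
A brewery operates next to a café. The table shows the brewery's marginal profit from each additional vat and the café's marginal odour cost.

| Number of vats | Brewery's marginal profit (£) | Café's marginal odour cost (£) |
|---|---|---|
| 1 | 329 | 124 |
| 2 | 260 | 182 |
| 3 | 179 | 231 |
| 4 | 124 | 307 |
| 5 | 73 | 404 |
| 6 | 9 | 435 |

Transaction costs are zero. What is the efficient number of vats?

2

Bargaining reaches the level where marginal profit last exceeds marginal odour cost.
That holds through level 2 (260 ≥ 182) but not at 3 (179 < 231).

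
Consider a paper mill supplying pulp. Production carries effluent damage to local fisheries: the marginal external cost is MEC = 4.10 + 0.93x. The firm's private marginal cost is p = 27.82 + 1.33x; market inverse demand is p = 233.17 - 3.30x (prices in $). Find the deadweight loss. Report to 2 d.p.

Market equilibrium (private): 27.82 + 1.33x = 233.17 - 3.30x → x_m = 44.3521.
Social marginal cost = private MC + MEC = 31.92 + 2.26x.
Set SMC = demand: 31.92 + 2.26x = 233.17 - 3.30x → x* = 36.1960.
The loss is the area between SMC and demand from x* to x_m; with linear curves that's a triangle of height MEC(x_m).
DWL = ½ × 8.1561 × 45.3474 = 184.9290.

DWL = $184.93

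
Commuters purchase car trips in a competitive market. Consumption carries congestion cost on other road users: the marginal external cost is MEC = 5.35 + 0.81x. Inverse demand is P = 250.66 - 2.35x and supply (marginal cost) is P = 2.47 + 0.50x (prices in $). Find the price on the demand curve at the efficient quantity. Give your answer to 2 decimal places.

P = $94.74

Social marginal benefit = demand − MEC = 245.31 - 3.16x.
Set SMB = MC: 245.31 - 3.16x = 2.47 + 0.50x → x* = 66.3497.
Consumer price on the demand curve at x*: 250.66 − 2.35×66.3497 = 94.7382.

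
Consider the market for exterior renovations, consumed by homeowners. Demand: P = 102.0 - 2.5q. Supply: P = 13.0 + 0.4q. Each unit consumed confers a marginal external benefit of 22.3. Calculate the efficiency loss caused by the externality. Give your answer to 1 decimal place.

DWL = 85.7

Market equilibrium (private): 13.0 + 0.4q = 102.0 - 2.5q → q_m = 30.6897.
Social marginal benefit = demand + MEB = 124.3 - 2.5q.
Set SMB = MC: 124.3 - 2.5q = 13.0 + 0.4q → q* = 38.3793.
Height of the DWL triangle at q_m is SMB(q_m) − MC(q_m) = MEB(q_m) = 22.3000.
DWL = ½ × 7.6896 × 22.3000 = 85.7390.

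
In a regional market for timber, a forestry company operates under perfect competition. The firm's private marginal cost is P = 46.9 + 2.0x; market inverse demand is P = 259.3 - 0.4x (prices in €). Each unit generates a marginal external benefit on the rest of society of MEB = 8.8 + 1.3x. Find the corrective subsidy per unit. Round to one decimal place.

subsidy = €270.2 per unit

Social marginal cost = private MC − MEB = 38.1 + 0.7x.
Set SMC = demand: 38.1 + 0.7x = 259.3 - 0.4x → x* = 201.0909.
The Pigouvian subsidy equals MEB at x*: 8.8 + 1.3×201.0909 = 270.2182.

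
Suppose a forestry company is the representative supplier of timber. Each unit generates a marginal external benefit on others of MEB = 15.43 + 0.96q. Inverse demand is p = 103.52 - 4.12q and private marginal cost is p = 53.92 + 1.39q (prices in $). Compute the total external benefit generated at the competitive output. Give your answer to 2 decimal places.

$177.79

Market equilibrium (private): 53.92 + 1.39q = 103.52 - 4.12q → q_m = 9.0018.
Total external benefit = ∫₀^{q_m} (15.43 + 0.96q) dq = 15.43×9.0018 + ½×0.96×9.0018² = 177.7933.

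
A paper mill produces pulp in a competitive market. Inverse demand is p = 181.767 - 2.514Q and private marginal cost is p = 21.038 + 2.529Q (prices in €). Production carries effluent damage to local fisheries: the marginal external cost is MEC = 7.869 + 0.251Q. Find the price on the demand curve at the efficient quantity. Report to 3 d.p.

P = €109.177

Social marginal cost = private MC + MEC = 28.907 + 2.780Q.
Set SMC = demand: 28.907 + 2.780Q = 181.767 - 2.514Q → Q* = 28.8742.
Consumer price on the demand curve at Q*: 181.767 − 2.514×28.8742 = 109.1773.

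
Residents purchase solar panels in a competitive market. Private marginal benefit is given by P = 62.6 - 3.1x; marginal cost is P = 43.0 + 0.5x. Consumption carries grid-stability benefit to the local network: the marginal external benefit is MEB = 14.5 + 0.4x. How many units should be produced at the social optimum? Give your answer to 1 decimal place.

x* = 10.7

Social marginal benefit = demand + MEB = 77.1 - 2.7x.
Set SMB = MC: 77.1 - 2.7x = 43.0 + 0.5x → x* = 10.6563.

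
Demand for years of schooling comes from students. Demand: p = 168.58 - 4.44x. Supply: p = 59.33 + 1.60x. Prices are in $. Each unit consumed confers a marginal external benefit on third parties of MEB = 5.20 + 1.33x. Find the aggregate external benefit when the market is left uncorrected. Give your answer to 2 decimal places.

$311.62

Market equilibrium (private): 59.33 + 1.60x = 168.58 - 4.44x → x_m = 18.0877.
Total external benefit = ∫₀^{x_m} (5.20 + 1.33x) dx = 5.20×18.0877 + ½×1.33×18.0877² = 311.6207.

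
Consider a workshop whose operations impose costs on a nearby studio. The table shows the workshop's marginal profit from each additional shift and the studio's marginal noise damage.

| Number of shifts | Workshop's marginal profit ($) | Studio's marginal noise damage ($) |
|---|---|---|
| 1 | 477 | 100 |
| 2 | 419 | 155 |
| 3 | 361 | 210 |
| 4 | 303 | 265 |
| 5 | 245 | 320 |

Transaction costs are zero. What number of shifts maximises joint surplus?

Bargaining reaches the level where marginal profit last exceeds marginal noise damage.
That holds through level 4 (303 ≥ 265) but not at 5 (245 < 320).

4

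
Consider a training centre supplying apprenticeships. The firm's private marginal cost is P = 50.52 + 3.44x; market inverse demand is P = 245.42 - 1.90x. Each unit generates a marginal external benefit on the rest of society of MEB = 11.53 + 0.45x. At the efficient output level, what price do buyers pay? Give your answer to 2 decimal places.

P = 165.21

Social marginal cost = private MC − MEB = 38.99 + 2.99x.
Set SMC = demand: 38.99 + 2.99x = 245.42 - 1.90x → x* = 42.2147.
Consumer price on the demand curve at x*: 245.42 − 1.90×42.2147 = 165.2121.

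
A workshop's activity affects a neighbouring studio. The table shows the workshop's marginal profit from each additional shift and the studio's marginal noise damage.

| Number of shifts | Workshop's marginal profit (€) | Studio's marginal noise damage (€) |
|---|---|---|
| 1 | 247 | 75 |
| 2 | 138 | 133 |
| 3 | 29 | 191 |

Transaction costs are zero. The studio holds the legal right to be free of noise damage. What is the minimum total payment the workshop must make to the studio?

€208

Efficient level: marginal profit ≥ marginal noise damage through level 2, so k* = 2.
With the studio holding the right, the workshop must at least compensate total damage at k*: 75 + 133 = 208.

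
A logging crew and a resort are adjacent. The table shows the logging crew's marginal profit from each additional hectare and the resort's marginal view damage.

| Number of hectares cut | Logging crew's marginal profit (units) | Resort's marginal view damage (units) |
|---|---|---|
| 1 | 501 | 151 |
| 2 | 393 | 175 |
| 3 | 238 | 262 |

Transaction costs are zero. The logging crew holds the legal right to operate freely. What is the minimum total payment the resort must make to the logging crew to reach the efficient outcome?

238

Left alone the logging crew would choose level 3 (marginal profit stays positive).
Efficient level: k* = 2 (marginal profit ≥ marginal view damage through 2).
The resort must at least cover the logging crew's forgone profit from cutting 3→2: 238 = 238.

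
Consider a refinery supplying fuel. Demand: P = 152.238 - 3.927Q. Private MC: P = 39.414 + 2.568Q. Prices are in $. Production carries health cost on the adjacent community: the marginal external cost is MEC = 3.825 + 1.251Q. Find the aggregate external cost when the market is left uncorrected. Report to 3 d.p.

$255.187

Market equilibrium (private): 39.414 + 2.568Q = 152.238 - 3.927Q → Q_m = 17.3709.
Total external cost = ∫₀^{Q_m} (3.825 + 1.251Q) dQ = 3.825×17.3709 + ½×1.251×17.3709² = 255.1872.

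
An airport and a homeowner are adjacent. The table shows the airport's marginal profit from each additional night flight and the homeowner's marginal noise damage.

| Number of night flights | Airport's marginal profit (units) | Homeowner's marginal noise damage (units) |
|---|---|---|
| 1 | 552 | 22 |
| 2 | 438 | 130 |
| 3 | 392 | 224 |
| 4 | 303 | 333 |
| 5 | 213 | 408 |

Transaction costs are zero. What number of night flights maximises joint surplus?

3

Bargaining reaches the level where marginal profit last exceeds marginal noise damage.
That holds through level 3 (392 ≥ 224) but not at 4 (303 < 333).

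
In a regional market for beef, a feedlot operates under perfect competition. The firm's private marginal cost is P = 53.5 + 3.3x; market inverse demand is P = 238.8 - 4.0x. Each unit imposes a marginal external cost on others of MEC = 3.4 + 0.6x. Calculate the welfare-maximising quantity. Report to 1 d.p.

x* = 23.0

Social marginal cost = private MC + MEC = 56.9 + 3.9x.
Set SMC = demand: 56.9 + 3.9x = 238.8 - 4.0x → x* = 23.0253.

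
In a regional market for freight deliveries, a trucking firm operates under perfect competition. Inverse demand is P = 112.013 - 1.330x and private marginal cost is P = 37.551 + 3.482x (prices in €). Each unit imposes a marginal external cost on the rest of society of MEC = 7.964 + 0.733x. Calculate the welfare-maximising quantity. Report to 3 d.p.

Social marginal cost = private MC + MEC = 45.515 + 4.215x.
Set SMC = demand: 45.515 + 4.215x = 112.013 - 1.330x → x* = 11.9924.

x* = 11.992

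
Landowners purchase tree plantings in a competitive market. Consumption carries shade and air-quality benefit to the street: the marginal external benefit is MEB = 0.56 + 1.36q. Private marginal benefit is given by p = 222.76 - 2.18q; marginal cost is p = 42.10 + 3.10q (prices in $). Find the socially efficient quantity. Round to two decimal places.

Social marginal benefit = demand + MEB = 223.32 - 0.82q.
Set SMB = MC: 223.32 - 0.82q = 42.10 + 3.10q → q* = 46.2296.

q* = 46.23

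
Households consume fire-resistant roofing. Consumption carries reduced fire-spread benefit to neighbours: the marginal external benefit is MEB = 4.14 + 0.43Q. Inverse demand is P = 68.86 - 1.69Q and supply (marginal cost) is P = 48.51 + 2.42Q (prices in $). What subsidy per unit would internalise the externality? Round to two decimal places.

Social marginal benefit = demand + MEB = 73.00 - 1.26Q.
Set SMB = MC: 73.00 - 1.26Q = 48.51 + 2.42Q → Q* = 6.6549.
The Pigouvian subsidy equals MEB at Q*: 4.14 + 0.43×6.6549 = 7.0016.

subsidy = $7.00 per unit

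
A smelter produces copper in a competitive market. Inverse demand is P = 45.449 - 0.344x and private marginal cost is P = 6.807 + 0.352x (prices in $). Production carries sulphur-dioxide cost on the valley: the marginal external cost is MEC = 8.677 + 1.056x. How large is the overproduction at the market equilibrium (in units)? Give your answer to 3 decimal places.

38.417 units

Market equilibrium (private): 6.807 + 0.352x = 45.449 - 0.344x → x_m = 55.5201.
Social marginal cost = private MC + MEC = 15.484 + 1.408x.
Set SMC = demand: 15.484 + 1.408x = 45.449 - 0.344x → x* = 17.1033.
Gap = |55.5201 − 17.1033| = 38.4168.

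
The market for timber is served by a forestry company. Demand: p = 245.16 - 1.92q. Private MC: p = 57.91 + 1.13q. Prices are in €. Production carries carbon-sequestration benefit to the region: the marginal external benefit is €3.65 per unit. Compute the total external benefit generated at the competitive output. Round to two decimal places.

Market equilibrium (private): 57.91 + 1.13q = 245.16 - 1.92q → q_m = 61.3934.
Total external benefit = MEB × q_m = 3.65 × 61.3934 = 224.0859.

€224.09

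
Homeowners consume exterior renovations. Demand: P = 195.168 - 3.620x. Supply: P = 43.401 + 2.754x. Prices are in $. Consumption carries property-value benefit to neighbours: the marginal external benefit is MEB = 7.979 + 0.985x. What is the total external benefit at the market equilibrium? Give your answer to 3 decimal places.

Market equilibrium (private): 43.401 + 2.754x = 195.168 - 3.620x → x_m = 23.8103.
Total external benefit = ∫₀^{x_m} (7.979 + 0.985x) dx = 7.979×23.8103 + ½×0.985×23.8103² = 469.1956.

$469.196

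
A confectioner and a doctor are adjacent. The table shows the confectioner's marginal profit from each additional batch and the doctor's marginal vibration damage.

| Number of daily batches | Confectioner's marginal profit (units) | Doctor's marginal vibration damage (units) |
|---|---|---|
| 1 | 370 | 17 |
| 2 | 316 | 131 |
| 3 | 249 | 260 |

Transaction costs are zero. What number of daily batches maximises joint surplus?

2

Bargaining reaches the level where marginal profit last exceeds marginal vibration damage.
That holds through level 2 (316 ≥ 131) but not at 3 (249 < 260).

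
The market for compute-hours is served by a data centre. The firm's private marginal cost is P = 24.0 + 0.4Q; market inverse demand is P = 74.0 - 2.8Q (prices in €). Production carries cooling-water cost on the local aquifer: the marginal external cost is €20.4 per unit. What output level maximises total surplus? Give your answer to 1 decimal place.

Social marginal cost = private MC + MEC = 44.4 + 0.4Q.
Set SMC = demand: 44.4 + 0.4Q = 74.0 - 2.8Q → Q* = 9.2500.

Q* = 9.3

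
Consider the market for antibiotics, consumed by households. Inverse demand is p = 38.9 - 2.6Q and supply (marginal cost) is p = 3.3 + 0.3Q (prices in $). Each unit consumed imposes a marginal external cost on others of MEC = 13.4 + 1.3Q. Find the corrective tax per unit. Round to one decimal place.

tax = $20.3 per unit

Social marginal benefit = demand − MEC = 25.5 - 3.9Q.
Set SMB = MC: 25.5 - 3.9Q = 3.3 + 0.3Q → Q* = 5.2857.
The Pigouvian tax equals MEC at Q*: 13.4 + 1.3×5.2857 = 20.2714.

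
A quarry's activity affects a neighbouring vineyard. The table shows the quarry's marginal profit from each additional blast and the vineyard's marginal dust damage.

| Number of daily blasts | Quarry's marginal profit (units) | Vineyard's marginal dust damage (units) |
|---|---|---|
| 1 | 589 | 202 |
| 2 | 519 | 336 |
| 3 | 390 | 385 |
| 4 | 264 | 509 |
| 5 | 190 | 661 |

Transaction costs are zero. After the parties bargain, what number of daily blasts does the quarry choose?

3

Bargaining reaches the level where marginal profit last exceeds marginal dust damage.
That holds through level 3 (390 ≥ 385) but not at 4 (264 < 509).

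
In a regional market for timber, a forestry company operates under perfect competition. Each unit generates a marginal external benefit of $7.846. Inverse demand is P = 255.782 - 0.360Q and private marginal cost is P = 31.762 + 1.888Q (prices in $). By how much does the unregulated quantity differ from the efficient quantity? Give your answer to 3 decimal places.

3.490 units

Market equilibrium (private): 31.762 + 1.888Q = 255.782 - 0.360Q → Q_m = 99.6530.
Social marginal cost = private MC − MEB = 23.916 + 1.888Q.
Set SMC = demand: 23.916 + 1.888Q = 255.782 - 0.360Q → Q* = 103.1432.
Gap = |99.6530 − 103.1432| = 3.4902.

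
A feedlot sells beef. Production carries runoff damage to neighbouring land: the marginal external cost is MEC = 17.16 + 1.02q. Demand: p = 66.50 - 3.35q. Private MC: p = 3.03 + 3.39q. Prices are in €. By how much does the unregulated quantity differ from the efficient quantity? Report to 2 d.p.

3.45 units

Market equilibrium (private): 3.03 + 3.39q = 66.50 - 3.35q → q_m = 9.4169.
Social marginal cost = private MC + MEC = 20.19 + 4.41q.
Set SMC = demand: 20.19 + 4.41q = 66.50 - 3.35q → q* = 5.9678.
Gap = |9.4169 − 5.9678| = 3.4491.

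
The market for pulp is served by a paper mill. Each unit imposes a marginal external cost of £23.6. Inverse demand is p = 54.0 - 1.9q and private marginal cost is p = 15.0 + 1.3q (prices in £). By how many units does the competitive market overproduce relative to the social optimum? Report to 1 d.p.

7.4 units

Market equilibrium (private): 15.0 + 1.3q = 54.0 - 1.9q → q_m = 12.1875.
Social marginal cost = private MC + MEC = 38.6 + 1.3q.
Set SMC = demand: 38.6 + 1.3q = 54.0 - 1.9q → q* = 4.8125.
Gap = |12.1875 − 4.8125| = 7.3750.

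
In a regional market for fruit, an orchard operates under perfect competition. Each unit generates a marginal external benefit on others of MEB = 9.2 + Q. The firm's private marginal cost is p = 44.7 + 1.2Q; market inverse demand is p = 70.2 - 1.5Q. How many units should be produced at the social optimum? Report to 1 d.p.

Q* = 20.4

Social marginal cost = private MC − MEB = 35.5 + 0.2Q.
Set SMC = demand: 35.5 + 0.2Q = 70.2 - 1.5Q → Q* = 20.4118.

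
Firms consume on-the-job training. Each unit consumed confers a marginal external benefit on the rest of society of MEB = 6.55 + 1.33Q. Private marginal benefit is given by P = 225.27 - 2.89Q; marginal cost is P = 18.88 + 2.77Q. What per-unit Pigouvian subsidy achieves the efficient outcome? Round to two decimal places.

subsidy = 71.96 per unit

Social marginal benefit = demand + MEB = 231.82 - 1.56Q.
Set SMB = MC: 231.82 - 1.56Q = 18.88 + 2.77Q → Q* = 49.1778.
The Pigouvian subsidy equals MEB at Q*: 6.55 + 1.33×49.1778 = 71.9565.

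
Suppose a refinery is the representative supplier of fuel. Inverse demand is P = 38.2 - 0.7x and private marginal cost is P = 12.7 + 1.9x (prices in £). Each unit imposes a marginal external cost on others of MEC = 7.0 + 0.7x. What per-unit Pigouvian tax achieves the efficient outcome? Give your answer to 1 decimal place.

Social marginal cost = private MC + MEC = 19.7 + 2.6x.
Set SMC = demand: 19.7 + 2.6x = 38.2 - 0.7x → x* = 5.6061.
The Pigouvian tax equals MEC at x*: 7.0 + 0.7×5.6061 = 10.9243.

tax = £10.9 per unit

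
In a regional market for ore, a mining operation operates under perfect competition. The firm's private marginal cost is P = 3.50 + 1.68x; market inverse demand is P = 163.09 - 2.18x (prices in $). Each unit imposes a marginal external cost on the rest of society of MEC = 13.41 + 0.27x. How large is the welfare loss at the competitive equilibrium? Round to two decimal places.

Market equilibrium (private): 3.50 + 1.68x = 163.09 - 2.18x → x_m = 41.3446.
Social marginal cost = private MC + MEC = 16.91 + 1.95x.
Set SMC = demand: 16.91 + 1.95x = 163.09 - 2.18x → x* = 35.3947.
Between x* and x_m the wedge SMC − demand runs linearly from 0 to MEC(x_m), so the loss is a triangle.
DWL = ½ × 5.9499 × 24.5730 = 73.1034.

DWL = $73.10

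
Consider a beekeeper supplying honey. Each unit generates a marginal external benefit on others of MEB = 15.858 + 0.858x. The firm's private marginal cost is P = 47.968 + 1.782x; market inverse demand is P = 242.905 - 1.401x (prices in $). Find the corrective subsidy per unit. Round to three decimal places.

Social marginal cost = private MC − MEB = 32.110 + 0.924x.
Set SMC = demand: 32.110 + 0.924x = 242.905 - 1.401x → x* = 90.6645.
The Pigouvian subsidy equals MEB at x*: 15.858 + 0.858×90.6645 = 93.6481.

subsidy = $93.648 per unit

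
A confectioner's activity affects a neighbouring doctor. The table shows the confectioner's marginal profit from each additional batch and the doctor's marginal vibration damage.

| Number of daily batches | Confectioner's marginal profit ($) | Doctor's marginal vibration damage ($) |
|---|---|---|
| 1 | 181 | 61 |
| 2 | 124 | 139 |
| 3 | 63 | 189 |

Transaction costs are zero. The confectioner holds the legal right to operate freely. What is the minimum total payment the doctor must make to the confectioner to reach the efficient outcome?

Left alone the confectioner would choose level 3 (marginal profit stays positive).
Efficient level: k* = 1 (marginal profit ≥ marginal vibration damage through 1).
The doctor must at least cover the confectioner's forgone profit from cutting 3→1: 124 + 63 = 187.

$187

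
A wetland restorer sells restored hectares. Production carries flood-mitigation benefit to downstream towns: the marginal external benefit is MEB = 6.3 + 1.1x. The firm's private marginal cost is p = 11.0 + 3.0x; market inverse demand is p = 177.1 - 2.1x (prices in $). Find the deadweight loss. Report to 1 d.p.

Market equilibrium (private): 11.0 + 3.0x = 177.1 - 2.1x → x_m = 32.5686.
Social marginal cost = private MC − MEB = 4.7 + 1.9x.
Set SMC = demand: 4.7 + 1.9x = 177.1 - 2.1x → x* = 43.1000.
The welfare-loss triangle has base |x_m − x*| and height MEB(x_m) (the vertical gap between SMC and demand is zero at x* and MEB at x_m).
DWL = ½ × 10.5314 × 42.1255 = 221.8202.

DWL = $221.8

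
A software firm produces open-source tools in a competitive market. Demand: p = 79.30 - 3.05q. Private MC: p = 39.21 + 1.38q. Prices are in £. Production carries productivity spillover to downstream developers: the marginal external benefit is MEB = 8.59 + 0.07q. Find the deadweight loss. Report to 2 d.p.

Market equilibrium (private): 39.21 + 1.38q = 79.30 - 3.05q → q_m = 9.0497.
Social marginal cost = private MC − MEB = 30.62 + 1.31q.
Set SMC = demand: 30.62 + 1.31q = 79.30 - 3.05q → q* = 11.1651.
Between q* and q_m the wedge demand − SMC runs linearly from 0 to MEB(q_m), so the loss is a triangle.
DWL = ½ × 2.1154 × 9.2235 = 9.7557.

DWL = £9.76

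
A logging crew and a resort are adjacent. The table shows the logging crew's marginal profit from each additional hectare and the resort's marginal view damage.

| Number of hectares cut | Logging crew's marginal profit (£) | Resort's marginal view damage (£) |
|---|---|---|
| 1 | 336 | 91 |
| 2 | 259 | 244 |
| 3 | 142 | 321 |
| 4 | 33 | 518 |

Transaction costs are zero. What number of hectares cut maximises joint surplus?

Bargaining reaches the level where marginal profit last exceeds marginal view damage.
That holds through level 2 (259 ≥ 244) but not at 3 (142 < 321).

2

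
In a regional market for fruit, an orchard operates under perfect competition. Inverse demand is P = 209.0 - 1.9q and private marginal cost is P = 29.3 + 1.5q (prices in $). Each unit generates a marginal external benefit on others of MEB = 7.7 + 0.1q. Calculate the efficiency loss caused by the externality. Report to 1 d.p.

DWL = $25.5

Market equilibrium (private): 29.3 + 1.5q = 209.0 - 1.9q → q_m = 52.8529.
Social marginal cost = private MC − MEB = 21.6 + 1.4q.
Set SMC = demand: 21.6 + 1.4q = 209.0 - 1.9q → q* = 56.7879.
Height of the DWL triangle at q_m is demand(q_m) − SMC(q_m) = MEB(q_m) = 12.9853.
DWL = ½ × 3.9350 × 12.9853 = 25.5486.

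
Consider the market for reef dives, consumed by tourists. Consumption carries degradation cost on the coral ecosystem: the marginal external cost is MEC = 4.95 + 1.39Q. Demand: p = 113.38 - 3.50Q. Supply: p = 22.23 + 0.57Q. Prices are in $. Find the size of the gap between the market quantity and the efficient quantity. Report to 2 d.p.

6.61 units

Market equilibrium (private): 22.23 + 0.57Q = 113.38 - 3.50Q → Q_m = 22.3956.
Social marginal benefit = demand − MEC = 108.43 - 4.89Q.
Set SMB = MC: 108.43 - 4.89Q = 22.23 + 0.57Q → Q* = 15.7875.
Gap = |22.3956 − 15.7875| = 6.6081.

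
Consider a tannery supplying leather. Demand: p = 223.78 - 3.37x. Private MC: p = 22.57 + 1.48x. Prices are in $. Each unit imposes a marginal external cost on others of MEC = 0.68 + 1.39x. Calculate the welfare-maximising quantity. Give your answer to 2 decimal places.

Social marginal cost = private MC + MEC = 23.25 + 2.87x.
Set SMC = demand: 23.25 + 2.87x = 223.78 - 3.37x → x* = 32.1362.

x* = 32.14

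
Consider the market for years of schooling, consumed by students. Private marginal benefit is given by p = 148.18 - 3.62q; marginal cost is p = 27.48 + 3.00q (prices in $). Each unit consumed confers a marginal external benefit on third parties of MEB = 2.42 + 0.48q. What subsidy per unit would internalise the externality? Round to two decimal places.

Social marginal benefit = demand + MEB = 150.60 - 3.14q.
Set SMB = MC: 150.60 - 3.14q = 27.48 + 3.00q → q* = 20.0521.
The Pigouvian subsidy equals MEB at q*: 2.42 + 0.48×20.0521 = 12.0450.

subsidy = $12.05 per unit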